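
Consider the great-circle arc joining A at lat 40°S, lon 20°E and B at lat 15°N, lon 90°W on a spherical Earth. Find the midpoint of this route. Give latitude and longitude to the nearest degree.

≈ lat 21°S, lon 44°W

Convert each endpoint to a unit vector on the sphere (x = cos φ cos λ, y = cos φ sin λ, z = sin φ).
The central angle between the endpoints is δ = arccos(p₁·p₂) ≈ 2.004 rad (114.8°).
Interpolate at f = 1/2 with slerp weights a = sin((1−f)δ)/sin δ ≈ 0.928, b = sin(fδ)/sin δ ≈ 0.928.
p = a·p₁ + b·p₂ ≈ (0.668, -0.653, -0.356); φ = arcsin(p_z) ≈ -20.88°, λ = atan2(p_y, p_x) ≈ -44.36°.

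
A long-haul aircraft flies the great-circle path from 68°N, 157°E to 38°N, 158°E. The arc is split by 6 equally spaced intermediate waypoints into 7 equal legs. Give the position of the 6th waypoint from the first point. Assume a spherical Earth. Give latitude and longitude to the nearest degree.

≈ 42°N, 158°E

Write both endpoints as unit vectors p₁, p₂ with components (cos φ cos λ, cos φ sin λ, sin φ).
The central angle between the endpoints is δ = arccos(p₁·p₂) ≈ 0.524 rad (30.0°).
Interpolate at f = 6/7 with slerp weights a = sin((1−f)δ)/sin δ ≈ 0.149, b = sin(fδ)/sin δ ≈ 0.868.
p = a·p₁ + b·p₂ ≈ (-0.686, 0.278, 0.673); φ = arcsin(p_z) ≈ 42.29°, λ = atan2(p_y, p_x) ≈ 157.92°.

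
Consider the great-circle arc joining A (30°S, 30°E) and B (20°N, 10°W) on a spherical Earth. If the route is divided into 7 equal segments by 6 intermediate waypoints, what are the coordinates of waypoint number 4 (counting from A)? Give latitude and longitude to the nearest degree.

Write both endpoints as unit vectors p₁, p₂ with components (cos φ cos λ, cos φ sin λ, sin φ).
The central angle between the endpoints is δ = arccos(p₁·p₂) ≈ 1.101 rad (63.1°).
Interpolate at f = 4/7 with slerp weights a = sin((1−f)δ)/sin δ ≈ 0.510, b = sin(fδ)/sin δ ≈ 0.660.
p = a·p₁ + b·p₂ ≈ (0.993, 0.113, -0.029); φ = arcsin(p_z) ≈ -1.67°, λ = atan2(p_y, p_x) ≈ 6.49°.

≈ (2°S, 6°E)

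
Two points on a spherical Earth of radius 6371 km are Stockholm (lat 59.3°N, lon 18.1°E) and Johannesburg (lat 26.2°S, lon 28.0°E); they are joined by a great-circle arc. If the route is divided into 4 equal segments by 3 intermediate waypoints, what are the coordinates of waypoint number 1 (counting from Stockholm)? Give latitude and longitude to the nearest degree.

Write both endpoints as unit vectors p₁, p₂ with components (cos φ cos λ, cos φ sin λ, sin φ).
The central angle between the endpoints is δ = arccos(p₁·p₂) ≈ 1.499 rad (85.9°).
Interpolate at f = 1/4 with slerp weights a = sin((1−f)δ)/sin δ ≈ 0.904, b = sin(fδ)/sin δ ≈ 0.367.
p = a·p₁ + b·p₂ ≈ (0.730, 0.298, 0.616); φ = arcsin(p_z) ≈ 37.99°, λ = atan2(p_y, p_x) ≈ 22.22°.

≈ lat 38°N, lon 22°E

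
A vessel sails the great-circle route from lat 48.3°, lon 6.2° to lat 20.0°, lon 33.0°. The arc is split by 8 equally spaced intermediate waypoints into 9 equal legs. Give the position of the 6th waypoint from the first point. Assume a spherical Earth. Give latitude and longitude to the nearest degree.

≈ lat 30°, lon 26°

Write both endpoints as unit vectors p₁, p₂ with components (cos φ cos λ, cos φ sin λ, sin φ).
The central angle between the endpoints is δ = arccos(p₁·p₂) ≈ 0.621 rad (35.6°).
Interpolate at f = 6/9 with slerp weights a = sin((1−f)δ)/sin δ ≈ 0.353, b = sin(fδ)/sin δ ≈ 0.691.
p = a·p₁ + b·p₂ ≈ (0.778, 0.379, 0.500); φ = arcsin(p_z) ≈ 30.01°, λ = atan2(p_y, p_x) ≈ 25.97°.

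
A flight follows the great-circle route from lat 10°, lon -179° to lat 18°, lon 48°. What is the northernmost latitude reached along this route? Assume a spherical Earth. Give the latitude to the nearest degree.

The great circle lies in the plane with unit normal n̂ = (p₁ × p₂)/|p₁ × p₂|.
Here n̂_z ≈ -0.845; the vertex latitude is φ_max = arccos|n̂_z| ≈ 32.4°.
Check via Clairaut: cos φ_max = |cos φ₁| · sin C = cos(10.0°)·sin(59.1°) ≈ 0.845, again giving ≈ 32.4°.

≈ 32°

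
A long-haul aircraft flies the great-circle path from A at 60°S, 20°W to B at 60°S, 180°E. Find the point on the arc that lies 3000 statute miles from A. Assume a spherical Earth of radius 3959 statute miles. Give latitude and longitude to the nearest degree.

≈ 75°S, 168°W

The haversine formula gives a central angle δ ≈ 1.030 rad (59.0°) between the endpoints. The total great-circle distance is δ·R ≈ 1.030 × 3959 ≈ 4077 mi, so the target fraction is f = 3000/4077 ≈ 0.736.
Interpolate at f ≈ 0.736 with slerp weights a = sin((1−f)δ)/sin δ ≈ 0.313, b = sin(fδ)/sin δ ≈ 0.802.
p = a·p₁ + b·p₂ ≈ (-0.254, -0.054, -0.966); φ = arcsin(p_z) ≈ -74.97°, λ = atan2(p_y, p_x) ≈ -168.07°.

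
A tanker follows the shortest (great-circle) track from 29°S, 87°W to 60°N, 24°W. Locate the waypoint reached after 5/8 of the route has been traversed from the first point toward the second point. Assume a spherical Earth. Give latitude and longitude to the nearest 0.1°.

From cos δ = sin φ₁ sin φ₂ + cos φ₁ cos φ₂ cos Δλ, the central angle is δ ≈ 1.794 rad (102.8°).
Interpolate at f = 5/8 with slerp weights a = sin((1−f)δ)/sin δ ≈ 0.639, b = sin(fδ)/sin δ ≈ 0.924.
p = a·p₁ + b·p₂ ≈ (0.451, -0.746, 0.490); φ = arcsin(p_z) ≈ 29.34°, λ = atan2(p_y, p_x) ≈ -58.84°.

≈ 29.3°N, 58.8°W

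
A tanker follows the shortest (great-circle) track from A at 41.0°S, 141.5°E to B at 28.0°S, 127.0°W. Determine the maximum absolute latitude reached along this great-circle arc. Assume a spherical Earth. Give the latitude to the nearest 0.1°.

The great circle lies in the plane with unit normal n̂ = (p₁ × p₂)/|p₁ × p₂|.
Here n̂_z ≈ +0.696; the vertex latitude is φ_max = arccos|n̂_z| ≈ 45.9°.
Check via Clairaut: cos φ_max = |cos φ₁| · sin C = cos(41.0°)·sin(112.7°) ≈ 0.696, again giving ≈ 45.9°.

≈ 45.9°S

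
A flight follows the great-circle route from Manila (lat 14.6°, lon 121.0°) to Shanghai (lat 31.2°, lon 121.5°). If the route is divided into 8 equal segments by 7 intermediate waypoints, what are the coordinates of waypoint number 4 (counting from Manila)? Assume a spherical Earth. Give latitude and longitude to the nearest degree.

From cos δ = sin φ₁ sin φ₂ + cos φ₁ cos φ₂ cos Δλ, the central angle is δ ≈ 0.290 rad (16.6°).
Interpolate at f = 4/8 with slerp weights a = sin((1−f)δ)/sin δ ≈ 0.505, b = sin(fδ)/sin δ ≈ 0.505.
p = a·p₁ + b·p₂ ≈ (-0.478, 0.788, 0.389); φ = arcsin(p_z) ≈ 22.90°, λ = atan2(p_y, p_x) ≈ 121.23°.

≈ lat 23°, lon 121°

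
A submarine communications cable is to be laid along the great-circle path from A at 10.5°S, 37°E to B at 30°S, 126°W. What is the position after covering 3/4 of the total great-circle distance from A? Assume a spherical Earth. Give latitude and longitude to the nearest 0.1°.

From cos δ = sin φ₁ sin φ₂ + cos φ₁ cos φ₂ cos Δλ, the central angle is δ ≈ 2.379 rad (136.3°).
Interpolate at f = 3/4 with slerp weights a = sin((1−f)δ)/sin δ ≈ 0.811, b = sin(fδ)/sin δ ≈ 1.415.
p = a·p₁ + b·p₂ ≈ (-0.083, -0.511, -0.855); φ = arcsin(p_z) ≈ -58.80°, λ = atan2(p_y, p_x) ≈ -99.24°.

≈ 58.8°S, 99.2°W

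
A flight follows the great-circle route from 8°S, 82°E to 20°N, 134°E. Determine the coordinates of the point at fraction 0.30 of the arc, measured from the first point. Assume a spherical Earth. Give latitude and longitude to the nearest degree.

≈ 1°N, 97°E

Convert each endpoint to a unit vector on the sphere (x = cos φ cos λ, y = cos φ sin λ, z = sin φ).
The central angle between the endpoints is δ = arccos(p₁·p₂) ≈ 1.018 rad (58.3°).
Interpolate at f = 0.30 with slerp weights a = sin((1−f)δ)/sin δ ≈ 0.768, b = sin(fδ)/sin δ ≈ 0.353.
p = a·p₁ + b·p₂ ≈ (-0.125, 0.992, 0.014); φ = arcsin(p_z) ≈ 0.80°, λ = atan2(p_y, p_x) ≈ 97.17°.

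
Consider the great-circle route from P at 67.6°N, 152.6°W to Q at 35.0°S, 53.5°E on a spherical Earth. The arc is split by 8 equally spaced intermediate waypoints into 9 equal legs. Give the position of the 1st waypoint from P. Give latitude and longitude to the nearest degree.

≈ 76°N, 162°E

From cos δ = sin φ₁ sin φ₂ + cos φ₁ cos φ₂ cos Δλ, the central angle is δ ≈ 2.516 rad (144.2°).
Interpolate at f = 1/9 with slerp weights a = sin((1−f)δ)/sin δ ≈ 1.343, b = sin(fδ)/sin δ ≈ 0.471.
p = a·p₁ + b·p₂ ≈ (-0.225, 0.075, 0.972); φ = arcsin(p_z) ≈ 76.30°, λ = atan2(p_y, p_x) ≈ 161.61°.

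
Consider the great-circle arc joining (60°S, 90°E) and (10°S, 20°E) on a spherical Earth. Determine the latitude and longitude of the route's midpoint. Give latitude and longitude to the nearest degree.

≈ (40°S, 42°E)

Write both endpoints as unit vectors p₁, p₂ with components (cos φ cos λ, cos φ sin λ, sin φ).
The central angle between the endpoints is δ = arccos(p₁·p₂) ≈ 1.246 rad (71.4°).
Interpolate at f = 1/2 with slerp weights a = sin((1−f)δ)/sin δ ≈ 0.616, b = sin(fδ)/sin δ ≈ 0.616.
p = a·p₁ + b·p₂ ≈ (0.570, 0.515, -0.640); φ = arcsin(p_z) ≈ -39.80°, λ = atan2(p_y, p_x) ≈ 42.12°.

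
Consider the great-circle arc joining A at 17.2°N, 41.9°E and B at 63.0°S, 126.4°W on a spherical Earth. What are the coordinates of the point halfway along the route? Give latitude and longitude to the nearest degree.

≈ 49°S, 32°E

Write both endpoints as unit vectors p₁, p₂ with components (cos φ cos λ, cos φ sin λ, sin φ).
The central angle between the endpoints is δ = arccos(p₁·p₂) ≈ 2.330 rad (133.5°).
Interpolate at f = 1/2 with slerp weights a = sin((1−f)δ)/sin δ ≈ 1.266, b = sin(fδ)/sin δ ≈ 1.266.
p = a·p₁ + b·p₂ ≈ (0.559, 0.345, -0.754); φ = arcsin(p_z) ≈ -48.92°, λ = atan2(p_y, p_x) ≈ 31.68°.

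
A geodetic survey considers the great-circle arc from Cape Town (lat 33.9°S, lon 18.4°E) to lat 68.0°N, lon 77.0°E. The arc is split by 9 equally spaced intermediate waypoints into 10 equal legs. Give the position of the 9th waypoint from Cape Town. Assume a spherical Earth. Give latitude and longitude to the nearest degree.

≈ lat 60°N, lon 60°E

Convert each endpoint to a unit vector on the sphere (x = cos φ cos λ, y = cos φ sin λ, z = sin φ).
The central angle between the endpoints is δ = arccos(p₁·p₂) ≈ 1.934 rad (110.8°).
Interpolate at f = 9/10 with slerp weights a = sin((1−f)δ)/sin δ ≈ 0.206, b = sin(fδ)/sin δ ≈ 1.054.
p = a·p₁ + b·p₂ ≈ (0.251, 0.439, 0.863); φ = arcsin(p_z) ≈ 59.65°, λ = atan2(p_y, p_x) ≈ 60.25°.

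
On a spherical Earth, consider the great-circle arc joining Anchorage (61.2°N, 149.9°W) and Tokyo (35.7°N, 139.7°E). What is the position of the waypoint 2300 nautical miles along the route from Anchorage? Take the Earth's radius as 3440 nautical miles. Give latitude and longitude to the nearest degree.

≈ (45°N, 149°E)

From cos δ = sin φ₁ sin φ₂ + cos φ₁ cos φ₂ cos Δλ, the central angle is δ ≈ 0.873 rad (50.0°). The total great-circle distance is δ·R ≈ 0.873 × 3440 ≈ 3003 nmi, so the target fraction is f = 2300/3003 ≈ 0.766.
Interpolate at f ≈ 0.766 with slerp weights a = sin((1−f)δ)/sin δ ≈ 0.265, b = sin(fδ)/sin δ ≈ 0.809.
p = a·p₁ + b·p₂ ≈ (-0.611, 0.361, 0.704); φ = arcsin(p_z) ≈ 44.76°, λ = atan2(p_y, p_x) ≈ 149.44°.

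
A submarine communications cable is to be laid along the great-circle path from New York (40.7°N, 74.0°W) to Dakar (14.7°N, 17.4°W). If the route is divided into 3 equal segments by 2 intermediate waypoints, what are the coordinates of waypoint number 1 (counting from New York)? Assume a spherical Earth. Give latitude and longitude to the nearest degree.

≈ 35°N, 52°W

The haversine formula gives a central angle δ ≈ 0.965 rad (55.3°) between the endpoints.
Interpolate at f = 1/3 with slerp weights a = sin((1−f)δ)/sin δ ≈ 0.730, b = sin(fδ)/sin δ ≈ 0.385.
p = a·p₁ + b·p₂ ≈ (0.508, -0.643, 0.573); φ = arcsin(p_z) ≈ 34.99°, λ = atan2(p_y, p_x) ≈ -51.72°.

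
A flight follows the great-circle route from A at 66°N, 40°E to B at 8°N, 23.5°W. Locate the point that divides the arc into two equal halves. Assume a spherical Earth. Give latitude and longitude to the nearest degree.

Write both endpoints as unit vectors p₁, p₂ with components (cos φ cos λ, cos φ sin λ, sin φ).
The central angle between the endpoints is δ = arccos(p₁·p₂) ≈ 1.259 rad (72.1°).
Interpolate at f = 1/2 with slerp weights a = sin((1−f)δ)/sin δ ≈ 0.619, b = sin(fδ)/sin δ ≈ 0.619.
p = a·p₁ + b·p₂ ≈ (0.754, -0.083, 0.651); φ = arcsin(p_z) ≈ 40.63°, λ = atan2(p_y, p_x) ≈ -6.24°.

≈ 41°N, 6°W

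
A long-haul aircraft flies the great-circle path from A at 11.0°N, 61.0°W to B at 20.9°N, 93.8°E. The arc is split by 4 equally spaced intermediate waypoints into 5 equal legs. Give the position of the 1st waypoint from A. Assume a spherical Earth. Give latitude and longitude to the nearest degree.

≈ 32°N, 41°W

Write both endpoints as unit vectors p₁, p₂ with components (cos φ cos λ, cos φ sin λ, sin φ).
The central angle between the endpoints is δ = arccos(p₁·p₂) ≈ 2.437 rad (139.6°).
Interpolate at f = 1/5 with slerp weights a = sin((1−f)δ)/sin δ ≈ 1.434, b = sin(fδ)/sin δ ≈ 0.723.
p = a·p₁ + b·p₂ ≈ (0.638, -0.558, 0.531); φ = arcsin(p_z) ≈ 32.10°, λ = atan2(p_y, p_x) ≈ -41.16°.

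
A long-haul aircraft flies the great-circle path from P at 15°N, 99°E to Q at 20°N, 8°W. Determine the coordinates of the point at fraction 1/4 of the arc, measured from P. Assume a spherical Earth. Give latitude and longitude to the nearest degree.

From cos δ = sin φ₁ sin φ₂ + cos φ₁ cos φ₂ cos Δλ, the central angle is δ ≈ 1.749 rad (100.2°).
Interpolate at f = 1/4 with slerp weights a = sin((1−f)δ)/sin δ ≈ 0.982, b = sin(fδ)/sin δ ≈ 0.430.
p = a·p₁ + b·p₂ ≈ (0.252, 0.881, 0.401); φ = arcsin(p_z) ≈ 23.66°, λ = atan2(p_y, p_x) ≈ 74.04°.

≈ 24°N, 74°E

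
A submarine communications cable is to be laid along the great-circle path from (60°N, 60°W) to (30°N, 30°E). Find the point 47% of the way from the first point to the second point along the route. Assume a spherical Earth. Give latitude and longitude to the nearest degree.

Convert each endpoint to a unit vector on the sphere (x = cos φ cos λ, y = cos φ sin λ, z = sin φ).
The central angle between the endpoints is δ = arccos(p₁·p₂) ≈ 1.123 rad (64.3°).
Interpolate at f = 0.47 with slerp weights a = sin((1−f)δ)/sin δ ≈ 0.622, b = sin(fδ)/sin δ ≈ 0.559.
p = a·p₁ + b·p₂ ≈ (0.575, -0.027, 0.818); φ = arcsin(p_z) ≈ 54.89°, λ = atan2(p_y, p_x) ≈ -2.73°.

≈ (55°N, 3°W)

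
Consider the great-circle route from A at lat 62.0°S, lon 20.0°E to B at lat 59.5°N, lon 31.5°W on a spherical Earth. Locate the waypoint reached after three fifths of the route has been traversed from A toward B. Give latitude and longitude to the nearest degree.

≈ lat 11°N, lon 10°W

Write both endpoints as unit vectors p₁, p₂ with components (cos φ cos λ, cos φ sin λ, sin φ).
The central angle between the endpoints is δ = arccos(p₁·p₂) ≈ 2.230 rad (127.8°).
Interpolate at f = 3/5 with slerp weights a = sin((1−f)δ)/sin δ ≈ 0.985, b = sin(fδ)/sin δ ≈ 1.231.
p = a·p₁ + b·p₂ ≈ (0.967, -0.168, 0.191); φ = arcsin(p_z) ≈ 11.02°, λ = atan2(p_y, p_x) ≈ -9.87°.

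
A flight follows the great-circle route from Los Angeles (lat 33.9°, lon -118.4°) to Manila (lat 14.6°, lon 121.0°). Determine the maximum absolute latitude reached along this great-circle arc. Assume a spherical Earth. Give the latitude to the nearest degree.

≈ 44°

The great circle lies in the plane with unit normal n̂ = (p₁ × p₂)/|p₁ × p₂|.
Here n̂_z ≈ -0.718; the vertex latitude is φ_max = arccos|n̂_z| ≈ 44.1°.
Check via Clairaut: cos φ_max = |cos φ₁| · sin C = cos(33.9°)·sin(59.8°) ≈ 0.718, again giving ≈ 44.1°.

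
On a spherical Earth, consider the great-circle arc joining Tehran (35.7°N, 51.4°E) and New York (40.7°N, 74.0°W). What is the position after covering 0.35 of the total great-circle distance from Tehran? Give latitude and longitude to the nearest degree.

Convert each endpoint to a unit vector on the sphere (x = cos φ cos λ, y = cos φ sin λ, z = sin φ).
The central angle between the endpoints is δ = arccos(p₁·p₂) ≈ 1.547 rad (88.6°).
Interpolate at f = 0.35 with slerp weights a = sin((1−f)δ)/sin δ ≈ 0.845, b = sin(fδ)/sin δ ≈ 0.516.
p = a·p₁ + b·p₂ ≈ (0.536, 0.160, 0.829); φ = arcsin(p_z) ≈ 56.00°, λ = atan2(p_y, p_x) ≈ 16.67°.

≈ 56°N, 17°E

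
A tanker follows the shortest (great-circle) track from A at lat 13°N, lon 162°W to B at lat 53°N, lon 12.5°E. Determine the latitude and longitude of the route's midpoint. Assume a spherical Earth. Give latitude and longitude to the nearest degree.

≈ lat 70°N, lon 153°W

From cos δ = sin φ₁ sin φ₂ + cos φ₁ cos φ₂ cos Δλ, the central angle is δ ≈ 1.987 rad (113.8°).
Interpolate at f = 1/2 with slerp weights a = sin((1−f)δ)/sin δ ≈ 0.916, b = sin(fδ)/sin δ ≈ 0.916.
p = a·p₁ + b·p₂ ≈ (-0.311, -0.156, 0.938); φ = arcsin(p_z) ≈ 69.65°, λ = atan2(p_y, p_x) ≈ -153.26°.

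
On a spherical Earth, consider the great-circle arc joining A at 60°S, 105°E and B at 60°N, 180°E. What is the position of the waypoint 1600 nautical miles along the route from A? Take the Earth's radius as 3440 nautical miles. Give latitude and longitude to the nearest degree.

From cos δ = sin φ₁ sin φ₂ + cos φ₁ cos φ₂ cos Δλ, the central angle is δ ≈ 2.326 rad (133.3°). The total great-circle distance is δ·R ≈ 2.326 × 3440 ≈ 8001 nmi, so the target fraction is f = 1600/8001 ≈ 0.200.
Interpolate at f ≈ 0.200 with slerp weights a = sin((1−f)δ)/sin δ ≈ 1.316, b = sin(fδ)/sin δ ≈ 0.616.
p = a·p₁ + b·p₂ ≈ (-0.478, 0.635, -0.606); φ = arcsin(p_z) ≈ -37.31°, λ = atan2(p_y, p_x) ≈ 126.96°.

≈ 37°S, 127°E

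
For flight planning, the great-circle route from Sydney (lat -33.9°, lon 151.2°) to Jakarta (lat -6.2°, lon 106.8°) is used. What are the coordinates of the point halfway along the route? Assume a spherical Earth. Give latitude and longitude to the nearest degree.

≈ lat -22°, lon 127°

Write both endpoints as unit vectors p₁, p₂ with components (cos φ cos λ, cos φ sin λ, sin φ).
The central angle between the endpoints is δ = arccos(p₁·p₂) ≈ 0.863 rad (49.5°).
Interpolate at f = 1/2 with slerp weights a = sin((1−f)δ)/sin δ ≈ 0.551, b = sin(fδ)/sin δ ≈ 0.551.
p = a·p₁ + b·p₂ ≈ (-0.559, 0.744, -0.367); φ = arcsin(p_z) ≈ -21.50°, λ = atan2(p_y, p_x) ≈ 126.90°.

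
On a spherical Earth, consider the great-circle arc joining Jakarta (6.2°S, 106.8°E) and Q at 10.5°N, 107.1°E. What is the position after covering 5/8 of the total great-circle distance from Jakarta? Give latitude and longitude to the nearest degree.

Write both endpoints as unit vectors p₁, p₂ with components (cos φ cos λ, cos φ sin λ, sin φ).
The central angle between the endpoints is δ = arccos(p₁·p₂) ≈ 0.292 rad (16.7°).
Interpolate at f = 5/8 with slerp weights a = sin((1−f)δ)/sin δ ≈ 0.380, b = sin(fδ)/sin δ ≈ 0.630.
p = a·p₁ + b·p₂ ≈ (-0.291, 0.954, 0.074); φ = arcsin(p_z) ≈ 4.24°, λ = atan2(p_y, p_x) ≈ 106.99°.

≈ 4°N, 107°E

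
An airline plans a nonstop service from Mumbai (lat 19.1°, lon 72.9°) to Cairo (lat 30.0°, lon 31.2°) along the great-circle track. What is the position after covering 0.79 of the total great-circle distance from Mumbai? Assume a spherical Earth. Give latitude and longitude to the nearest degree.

Write both endpoints as unit vectors p₁, p₂ with components (cos φ cos λ, cos φ sin λ, sin φ).
The central angle between the endpoints is δ = arccos(p₁·p₂) ≈ 0.685 rad (39.2°).
Interpolate at f = 0.79 with slerp weights a = sin((1−f)δ)/sin δ ≈ 0.227, b = sin(fδ)/sin δ ≈ 0.814.
p = a·p₁ + b·p₂ ≈ (0.666, 0.570, 0.481); φ = arcsin(p_z) ≈ 28.77°, λ = atan2(p_y, p_x) ≈ 40.55°.

≈ lat 29°, lon 41°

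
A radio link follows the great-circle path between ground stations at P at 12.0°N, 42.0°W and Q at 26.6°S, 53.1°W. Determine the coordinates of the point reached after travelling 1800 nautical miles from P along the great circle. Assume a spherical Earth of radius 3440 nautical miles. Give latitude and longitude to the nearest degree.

≈ 17°S, 50°W

Convert each endpoint to a unit vector on the sphere (x = cos φ cos λ, y = cos φ sin λ, z = sin φ).
The central angle between the endpoints is δ = arccos(p₁·p₂) ≈ 0.700 rad (40.1°). The total great-circle distance is δ·R ≈ 0.700 × 3440 ≈ 2406 nmi, so the target fraction is f = 1800/2406 ≈ 0.748.
Interpolate at f ≈ 0.748 with slerp weights a = sin((1−f)δ)/sin δ ≈ 0.272, b = sin(fδ)/sin δ ≈ 0.776.
p = a·p₁ + b·p₂ ≈ (0.615, -0.733, -0.291); φ = arcsin(p_z) ≈ -16.91°, λ = atan2(p_y, p_x) ≈ -50.03°.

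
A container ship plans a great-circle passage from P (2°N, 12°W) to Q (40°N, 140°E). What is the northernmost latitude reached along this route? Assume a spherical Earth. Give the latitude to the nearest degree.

The great circle lies in the plane with unit normal n̂ = (p₁ × p₂)/|p₁ × p₂|.
Here n̂_z ≈ +0.475; the vertex latitude is φ_max = arccos|n̂_z| ≈ 61.7°.
Check via Clairaut: cos φ_max = |cos φ₁| · sin C = cos(2.0°)·sin(28.4°) ≈ 0.475, again giving ≈ 61.7°.

≈ 62°N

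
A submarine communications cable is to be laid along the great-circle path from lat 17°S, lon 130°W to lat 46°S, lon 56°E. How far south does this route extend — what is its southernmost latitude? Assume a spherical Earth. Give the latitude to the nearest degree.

The great circle lies in the plane with unit normal n̂ = (p₁ × p₂)/|p₁ × p₂|.
Here n̂_z ≈ -0.078; the vertex latitude is φ_max = arccos|n̂_z| ≈ 85.5°.
Check via Clairaut: cos φ_max = |cos φ₁| · sin C = cos(17.0°)·sin(175.3°) ≈ 0.078, again giving ≈ 85.5°.

≈ 86°S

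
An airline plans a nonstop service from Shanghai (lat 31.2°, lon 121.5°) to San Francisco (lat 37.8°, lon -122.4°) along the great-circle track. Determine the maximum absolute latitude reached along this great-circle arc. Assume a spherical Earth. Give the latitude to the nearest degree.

≈ 53°

The great circle lies in the plane with unit normal n̂ = (p₁ × p₂)/|p₁ × p₂|.
Here n̂_z ≈ +0.607; the vertex latitude is φ_max = arccos|n̂_z| ≈ 52.6°.
Check via Clairaut: cos φ_max = |cos φ₁| · sin C = cos(31.2°)·sin(45.2°) ≈ 0.607, again giving ≈ 52.6°.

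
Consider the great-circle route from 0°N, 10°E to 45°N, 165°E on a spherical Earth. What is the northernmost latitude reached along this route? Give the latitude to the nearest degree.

≈ 67°N

The great circle lies in the plane with unit normal n̂ = (p₁ × p₂)/|p₁ × p₂|.
Here n̂_z ≈ +0.389; the vertex latitude is φ_max = arccos|n̂_z| ≈ 67.1°.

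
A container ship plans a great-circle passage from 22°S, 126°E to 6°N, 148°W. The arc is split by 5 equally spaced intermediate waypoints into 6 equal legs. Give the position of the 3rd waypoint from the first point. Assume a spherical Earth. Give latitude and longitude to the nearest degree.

From cos δ = sin φ₁ sin φ₂ + cos φ₁ cos φ₂ cos Δλ, the central angle is δ ≈ 1.546 rad (88.6°).
Interpolate at f = 3/6 with slerp weights a = sin((1−f)δ)/sin δ ≈ 0.698, b = sin(fδ)/sin δ ≈ 0.698.
p = a·p₁ + b·p₂ ≈ (-0.970, 0.156, -0.189); φ = arcsin(p_z) ≈ -10.87°, λ = atan2(p_y, p_x) ≈ 170.87°.

≈ 11°S, 171°E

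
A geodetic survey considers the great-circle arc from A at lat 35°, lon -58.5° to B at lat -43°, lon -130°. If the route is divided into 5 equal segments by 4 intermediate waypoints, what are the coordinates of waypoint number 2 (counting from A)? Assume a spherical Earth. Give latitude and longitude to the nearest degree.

≈ lat 3°, lon -86°

Convert each endpoint to a unit vector on the sphere (x = cos φ cos λ, y = cos φ sin λ, z = sin φ).
The central angle between the endpoints is δ = arccos(p₁·p₂) ≈ 1.773 rad (101.6°).
Interpolate at f = 2/5 with slerp weights a = sin((1−f)δ)/sin δ ≈ 0.893, b = sin(fδ)/sin δ ≈ 0.665.
p = a·p₁ + b·p₂ ≈ (0.069, -0.996, 0.058); φ = arcsin(p_z) ≈ 3.35°, λ = atan2(p_y, p_x) ≈ -86.01°.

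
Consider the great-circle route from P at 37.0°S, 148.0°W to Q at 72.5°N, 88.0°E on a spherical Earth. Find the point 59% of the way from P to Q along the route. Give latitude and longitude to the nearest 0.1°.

≈ 38.9°N, 174.5°W

The haversine formula gives a central angle δ ≈ 2.358 rad (135.1°) between the endpoints.
Interpolate at f = 0.59 with slerp weights a = sin((1−f)δ)/sin δ ≈ 1.166, b = sin(fδ)/sin δ ≈ 1.394.
p = a·p₁ + b·p₂ ≈ (-0.775, -0.075, 0.628); φ = arcsin(p_z) ≈ 38.87°, λ = atan2(p_y, p_x) ≈ -174.51°.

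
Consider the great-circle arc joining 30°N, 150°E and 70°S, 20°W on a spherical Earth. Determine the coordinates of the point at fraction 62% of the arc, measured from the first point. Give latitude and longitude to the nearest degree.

≈ 56°S, 141°E

Write both endpoints as unit vectors p₁, p₂ with components (cos φ cos λ, cos φ sin λ, sin φ).
The central angle between the endpoints is δ = arccos(p₁·p₂) ≈ 2.436 rad (139.6°).
Interpolate at f = 0.62 with slerp weights a = sin((1−f)δ)/sin δ ≈ 1.233, b = sin(fδ)/sin δ ≈ 1.540.
p = a·p₁ + b·p₂ ≈ (-0.430, 0.354, -0.831); φ = arcsin(p_z) ≈ -56.18°, λ = atan2(p_y, p_x) ≈ 140.54°.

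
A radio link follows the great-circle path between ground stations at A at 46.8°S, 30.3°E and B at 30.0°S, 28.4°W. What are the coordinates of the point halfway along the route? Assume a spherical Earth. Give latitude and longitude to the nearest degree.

≈ 42°S, 3°W

From cos δ = sin φ₁ sin φ₂ + cos φ₁ cos φ₂ cos Δλ, the central angle is δ ≈ 0.833 rad (47.7°).
Interpolate at f = 1/2 with slerp weights a = sin((1−f)δ)/sin δ ≈ 0.547, b = sin(fδ)/sin δ ≈ 0.547.
p = a·p₁ + b·p₂ ≈ (0.740, -0.036, -0.672); φ = arcsin(p_z) ≈ -42.22°, λ = atan2(p_y, p_x) ≈ -2.82°.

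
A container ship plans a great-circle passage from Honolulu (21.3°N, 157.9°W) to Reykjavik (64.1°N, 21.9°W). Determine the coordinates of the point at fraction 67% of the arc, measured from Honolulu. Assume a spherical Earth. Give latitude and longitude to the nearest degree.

≈ 71°N, 103°W

Write both endpoints as unit vectors p₁, p₂ with components (cos φ cos λ, cos φ sin λ, sin φ).
The central angle between the endpoints is δ = arccos(p₁·p₂) ≈ 1.537 rad (88.1°).
Interpolate at f = 0.67 with slerp weights a = sin((1−f)δ)/sin δ ≈ 0.486, b = sin(fδ)/sin δ ≈ 0.858.
p = a·p₁ + b·p₂ ≈ (-0.072, -0.310, 0.948); φ = arcsin(p_z) ≈ 71.44°, λ = atan2(p_y, p_x) ≈ -103.06°.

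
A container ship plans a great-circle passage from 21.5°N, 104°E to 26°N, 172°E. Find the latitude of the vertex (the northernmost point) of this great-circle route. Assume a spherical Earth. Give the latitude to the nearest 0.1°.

≈ 28.3°N

The great circle lies in the plane with unit normal n̂ = (p₁ × p₂)/|p₁ × p₂|.
Here n̂_z ≈ +0.881; the vertex latitude is φ_max = arccos|n̂_z| ≈ 28.3°.
Check via Clairaut: cos φ_max = |cos φ₁| · sin C = cos(21.5°)·sin(71.2°) ≈ 0.881, again giving ≈ 28.3°.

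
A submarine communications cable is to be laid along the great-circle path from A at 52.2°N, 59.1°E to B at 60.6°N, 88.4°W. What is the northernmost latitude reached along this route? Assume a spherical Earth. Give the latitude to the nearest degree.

The great circle lies in the plane with unit normal n̂ = (p₁ × p₂)/|p₁ × p₂|.
Here n̂_z ≈ -0.180; the vertex latitude is φ_max = arccos|n̂_z| ≈ 79.7°.
Check via Clairaut: cos φ_max = |cos φ₁| · sin C = cos(52.2°)·sin(17.0°) ≈ 0.180, again giving ≈ 79.7°.

≈ 80°N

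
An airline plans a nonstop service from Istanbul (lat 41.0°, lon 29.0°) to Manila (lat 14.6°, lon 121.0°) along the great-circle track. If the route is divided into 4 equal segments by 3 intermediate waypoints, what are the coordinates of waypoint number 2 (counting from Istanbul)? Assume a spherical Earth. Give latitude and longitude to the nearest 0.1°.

The haversine formula gives a central angle δ ≈ 1.430 rad (82.0°) between the endpoints.
Interpolate at f = 2/4 with slerp weights a = sin((1−f)δ)/sin δ ≈ 0.662, b = sin(fδ)/sin δ ≈ 0.662.
p = a·p₁ + b·p₂ ≈ (0.107, 0.792, 0.601); φ = arcsin(p_z) ≈ 36.97°, λ = atan2(p_y, p_x) ≈ 82.30°.

≈ lat 37.0°, lon 82.3°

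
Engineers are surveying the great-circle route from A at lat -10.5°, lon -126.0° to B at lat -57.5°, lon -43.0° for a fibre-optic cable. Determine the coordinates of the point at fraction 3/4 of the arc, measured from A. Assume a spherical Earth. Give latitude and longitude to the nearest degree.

≈ lat -53°, lon -76°

Convert each endpoint to a unit vector on the sphere (x = cos φ cos λ, y = cos φ sin λ, z = sin φ).
The central angle between the endpoints is δ = arccos(p₁·p₂) ≈ 1.351 rad (77.4°).
Interpolate at f = 3/4 with slerp weights a = sin((1−f)δ)/sin δ ≈ 0.340, b = sin(fδ)/sin δ ≈ 0.869.
p = a·p₁ + b·p₂ ≈ (0.145, -0.589, -0.795); φ = arcsin(p_z) ≈ -52.67°, λ = atan2(p_y, p_x) ≈ -76.12°.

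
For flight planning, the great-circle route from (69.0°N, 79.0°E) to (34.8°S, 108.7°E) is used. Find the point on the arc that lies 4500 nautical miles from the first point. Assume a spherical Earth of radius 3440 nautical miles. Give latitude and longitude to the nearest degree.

The haversine formula gives a central angle δ ≈ 1.852 rad (106.1°) between the endpoints. The total great-circle distance is δ·R ≈ 1.852 × 3440 ≈ 6370 nmi, so the target fraction is f = 4500/6370 ≈ 0.706.
Interpolate at f ≈ 0.706 with slerp weights a = sin((1−f)δ)/sin δ ≈ 0.538, b = sin(fδ)/sin δ ≈ 1.005.
p = a·p₁ + b·p₂ ≈ (-0.228, 0.971, -0.071); φ = arcsin(p_z) ≈ -4.08°, λ = atan2(p_y, p_x) ≈ 103.20°.

≈ (4°S, 103°E)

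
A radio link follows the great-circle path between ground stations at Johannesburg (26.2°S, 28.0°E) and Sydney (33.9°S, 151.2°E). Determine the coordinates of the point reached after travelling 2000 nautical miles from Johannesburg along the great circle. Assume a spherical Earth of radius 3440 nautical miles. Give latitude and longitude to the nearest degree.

Write both endpoints as unit vectors p₁, p₂ with components (cos φ cos λ, cos φ sin λ, sin φ).
The central angle between the endpoints is δ = arccos(p₁·p₂) ≈ 1.733 rad (99.3°). The total great-circle distance is δ·R ≈ 1.733 × 3440 ≈ 5962 nmi, so the target fraction is f = 2000/5962 ≈ 0.335.
Interpolate at f ≈ 0.335 with slerp weights a = sin((1−f)δ)/sin δ ≈ 0.926, b = sin(fδ)/sin δ ≈ 0.556.
p = a·p₁ + b·p₂ ≈ (0.329, 0.612, -0.719); φ = arcsin(p_z) ≈ -45.98°, λ = atan2(p_y, p_x) ≈ 61.79°.

≈ (46°S, 62°E)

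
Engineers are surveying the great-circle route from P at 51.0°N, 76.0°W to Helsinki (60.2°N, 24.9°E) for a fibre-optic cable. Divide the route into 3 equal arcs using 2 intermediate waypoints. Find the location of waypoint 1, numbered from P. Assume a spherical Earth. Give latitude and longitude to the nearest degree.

≈ 63°N, 52°W

The haversine formula gives a central angle δ ≈ 0.908 rad (52.0°) between the endpoints.
Interpolate at f = 1/3 with slerp weights a = sin((1−f)δ)/sin δ ≈ 0.722, b = sin(fδ)/sin δ ≈ 0.378.
p = a·p₁ + b·p₂ ≈ (0.280, -0.362, 0.889); φ = arcsin(p_z) ≈ 62.77°, λ = atan2(p_y, p_x) ≈ -52.22°.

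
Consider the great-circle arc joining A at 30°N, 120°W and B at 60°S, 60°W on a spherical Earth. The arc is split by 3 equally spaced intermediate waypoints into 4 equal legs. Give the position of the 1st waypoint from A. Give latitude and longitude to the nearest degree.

≈ 7°N, 109°W

The haversine formula gives a central angle δ ≈ 1.789 rad (102.5°) between the endpoints.
Interpolate at f = 1/4 with slerp weights a = sin((1−f)δ)/sin δ ≈ 0.998, b = sin(fδ)/sin δ ≈ 0.443.
p = a·p₁ + b·p₂ ≈ (-0.321, -0.940, 0.115); φ = arcsin(p_z) ≈ 6.61°, λ = atan2(p_y, p_x) ≈ -108.87°.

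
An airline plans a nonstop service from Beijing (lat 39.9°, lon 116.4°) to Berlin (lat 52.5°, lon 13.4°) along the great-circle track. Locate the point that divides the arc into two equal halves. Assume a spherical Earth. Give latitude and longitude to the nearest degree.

Convert each endpoint to a unit vector on the sphere (x = cos φ cos λ, y = cos φ sin λ, z = sin φ).
The central angle between the endpoints is δ = arccos(p₁·p₂) ≈ 1.155 rad (66.2°).
Interpolate at f = 1/2 with slerp weights a = sin((1−f)δ)/sin δ ≈ 0.597, b = sin(fδ)/sin δ ≈ 0.597.
p = a·p₁ + b·p₂ ≈ (0.150, 0.494, 0.856); φ = arcsin(p_z) ≈ 58.90°, λ = atan2(p_y, p_x) ≈ 73.14°.

≈ lat 59°, lon 73°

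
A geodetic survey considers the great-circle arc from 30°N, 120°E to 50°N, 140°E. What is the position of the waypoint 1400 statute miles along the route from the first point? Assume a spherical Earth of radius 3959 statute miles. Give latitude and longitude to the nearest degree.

Write both endpoints as unit vectors p₁, p₂ with components (cos φ cos λ, cos φ sin λ, sin φ).
The central angle between the endpoints is δ = arccos(p₁·p₂) ≈ 0.437 rad (25.0°). The total great-circle distance is δ·R ≈ 0.437 × 3959 ≈ 1729 mi, so the target fraction is f = 1400/1729 ≈ 0.810.
Interpolate at f ≈ 0.810 with slerp weights a = sin((1−f)δ)/sin δ ≈ 0.196, b = sin(fδ)/sin δ ≈ 0.819.
p = a·p₁ + b·p₂ ≈ (-0.488, 0.485, 0.725); φ = arcsin(p_z) ≈ 46.49°, λ = atan2(p_y, p_x) ≈ 135.15°.

≈ 46°N, 135°E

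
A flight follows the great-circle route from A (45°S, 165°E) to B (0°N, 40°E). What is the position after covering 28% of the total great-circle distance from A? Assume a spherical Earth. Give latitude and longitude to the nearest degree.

≈ (50°S, 118°E)

Write both endpoints as unit vectors p₁, p₂ with components (cos φ cos λ, cos φ sin λ, sin φ).
The central angle between the endpoints is δ = arccos(p₁·p₂) ≈ 1.988 rad (113.9°).
Interpolate at f = 0.28 with slerp weights a = sin((1−f)δ)/sin δ ≈ 1.083, b = sin(fδ)/sin δ ≈ 0.578.
p = a·p₁ + b·p₂ ≈ (-0.297, 0.570, -0.766); φ = arcsin(p_z) ≈ -50.01°, λ = atan2(p_y, p_x) ≈ 117.54°.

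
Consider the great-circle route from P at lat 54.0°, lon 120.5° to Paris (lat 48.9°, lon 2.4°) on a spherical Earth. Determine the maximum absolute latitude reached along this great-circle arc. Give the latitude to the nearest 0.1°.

≈ 67.8°

The great circle lies in the plane with unit normal n̂ = (p₁ × p₂)/|p₁ × p₂|.
Here n̂_z ≈ -0.377; the vertex latitude is φ_max = arccos|n̂_z| ≈ 67.8°.
Check via Clairaut: cos φ_max = |cos φ₁| · sin C = cos(54.0°)·sin(39.9°) ≈ 0.377, again giving ≈ 67.8°.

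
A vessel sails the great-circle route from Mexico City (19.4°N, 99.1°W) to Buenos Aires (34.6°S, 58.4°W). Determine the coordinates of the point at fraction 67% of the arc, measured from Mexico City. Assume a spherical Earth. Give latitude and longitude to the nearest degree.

From cos δ = sin φ₁ sin φ₂ + cos φ₁ cos φ₂ cos Δλ, the central angle is δ ≈ 1.159 rad (66.4°).
Interpolate at f = 0.67 with slerp weights a = sin((1−f)δ)/sin δ ≈ 0.407, b = sin(fδ)/sin δ ≈ 0.765.
p = a·p₁ + b·p₂ ≈ (0.269, -0.916, -0.299); φ = arcsin(p_z) ≈ -17.40°, λ = atan2(p_y, p_x) ≈ -73.62°.

≈ (17°S, 74°W)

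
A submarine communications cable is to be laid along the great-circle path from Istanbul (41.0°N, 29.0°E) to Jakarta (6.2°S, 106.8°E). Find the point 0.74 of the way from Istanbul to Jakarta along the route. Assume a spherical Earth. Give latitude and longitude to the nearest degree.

The haversine formula gives a central angle δ ≈ 1.483 rad (85.0°) between the endpoints.
Interpolate at f = 0.74 with slerp weights a = sin((1−f)δ)/sin δ ≈ 0.378, b = sin(fδ)/sin δ ≈ 0.893.
p = a·p₁ + b·p₂ ≈ (-0.008, 0.988, 0.151); φ = arcsin(p_z) ≈ 8.70°, λ = atan2(p_y, p_x) ≈ 90.44°.

≈ (9°N, 90°E)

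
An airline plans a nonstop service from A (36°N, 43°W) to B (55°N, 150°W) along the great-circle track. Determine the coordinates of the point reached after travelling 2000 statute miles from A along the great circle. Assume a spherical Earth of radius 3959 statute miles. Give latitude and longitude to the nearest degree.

≈ (56°N, 74°W)

Write both endpoints as unit vectors p₁, p₂ with components (cos φ cos λ, cos φ sin λ, sin φ).
The central angle between the endpoints is δ = arccos(p₁·p₂) ≈ 1.218 rad (69.8°). The total great-circle distance is δ·R ≈ 1.218 × 3959 ≈ 4821 mi, so the target fraction is f = 2000/4821 ≈ 0.415.
Interpolate at f ≈ 0.415 with slerp weights a = sin((1−f)δ)/sin δ ≈ 0.697, b = sin(fδ)/sin δ ≈ 0.516.
p = a·p₁ + b·p₂ ≈ (0.156, -0.532, 0.832); φ = arcsin(p_z) ≈ 56.31°, λ = atan2(p_y, p_x) ≈ -73.66°.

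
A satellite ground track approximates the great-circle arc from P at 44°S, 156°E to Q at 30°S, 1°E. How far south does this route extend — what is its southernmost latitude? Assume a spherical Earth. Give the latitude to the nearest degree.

≈ 74°S

The great circle lies in the plane with unit normal n̂ = (p₁ × p₂)/|p₁ × p₂|.
Here n̂_z ≈ -0.270; the vertex latitude is φ_max = arccos|n̂_z| ≈ 74.4°.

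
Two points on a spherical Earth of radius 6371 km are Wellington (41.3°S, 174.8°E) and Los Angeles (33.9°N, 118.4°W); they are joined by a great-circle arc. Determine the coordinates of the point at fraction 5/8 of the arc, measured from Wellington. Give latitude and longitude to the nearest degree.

≈ (5°N, 143°W)

The haversine formula gives a central angle δ ≈ 1.694 rad (97.0°) between the endpoints.
Interpolate at f = 5/8 with slerp weights a = sin((1−f)δ)/sin δ ≈ 0.598, b = sin(fδ)/sin δ ≈ 0.878.
p = a·p₁ + b·p₂ ≈ (-0.794, -0.601, 0.095); φ = arcsin(p_z) ≈ 5.47°, λ = atan2(p_y, p_x) ≈ -142.90°.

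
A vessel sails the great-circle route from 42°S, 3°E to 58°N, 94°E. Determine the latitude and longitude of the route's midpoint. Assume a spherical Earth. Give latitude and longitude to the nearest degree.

≈ 11°N, 39°E

Convert each endpoint to a unit vector on the sphere (x = cos φ cos λ, y = cos φ sin λ, z = sin φ).
The central angle between the endpoints is δ = arccos(p₁·p₂) ≈ 2.183 rad (125.1°).
Interpolate at f = 1/2 with slerp weights a = sin((1−f)δ)/sin δ ≈ 1.084, b = sin(fδ)/sin δ ≈ 1.084.
p = a·p₁ + b·p₂ ≈ (0.764, 0.615, 0.194); φ = arcsin(p_z) ≈ 11.18°, λ = atan2(p_y, p_x) ≈ 38.83°.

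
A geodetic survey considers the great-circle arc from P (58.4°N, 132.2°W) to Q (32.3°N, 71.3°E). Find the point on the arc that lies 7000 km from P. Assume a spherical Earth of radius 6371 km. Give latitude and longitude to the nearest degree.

Convert each endpoint to a unit vector on the sphere (x = cos φ cos λ, y = cos φ sin λ, z = sin φ).
The central angle between the endpoints is δ = arccos(p₁·p₂) ≈ 1.522 rad (87.2°). The total great-circle distance is δ·R ≈ 1.522 × 6371 ≈ 9696 km, so the target fraction is f = 7000/9696 ≈ 0.722.
Interpolate at f ≈ 0.722 with slerp weights a = sin((1−f)δ)/sin δ ≈ 0.411, b = sin(fδ)/sin δ ≈ 0.892.
p = a·p₁ + b·p₂ ≈ (0.097, 0.554, 0.827); φ = arcsin(p_z) ≈ 55.75°, λ = atan2(p_y, p_x) ≈ 80.08°.

≈ (56°N, 80°E)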